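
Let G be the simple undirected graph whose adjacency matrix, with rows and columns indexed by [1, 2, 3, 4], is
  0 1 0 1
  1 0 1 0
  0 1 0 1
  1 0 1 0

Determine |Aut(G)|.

8

G is 2-regular and bipartite on 2^2 = 4 vertices with girth 4; it is the hypercube graph Q_2. Aut(Q_2) consists of the signed permutations of the 2 coordinate axes: 2! permutations times 2^2 sign flips, so |Aut| = 2^2·2! = 8.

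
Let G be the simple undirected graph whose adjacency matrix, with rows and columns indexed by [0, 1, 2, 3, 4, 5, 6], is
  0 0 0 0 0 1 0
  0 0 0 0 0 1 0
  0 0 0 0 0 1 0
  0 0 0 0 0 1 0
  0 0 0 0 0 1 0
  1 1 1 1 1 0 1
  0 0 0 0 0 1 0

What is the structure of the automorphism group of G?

Vertex 5 has degree 6 and every other vertex has degree 1, so G is the star K_{1,6} with centre 5. The 6 leaves are pairwise interchangeable while the centre is fixed, giving Aut(G) = S_6.

S_6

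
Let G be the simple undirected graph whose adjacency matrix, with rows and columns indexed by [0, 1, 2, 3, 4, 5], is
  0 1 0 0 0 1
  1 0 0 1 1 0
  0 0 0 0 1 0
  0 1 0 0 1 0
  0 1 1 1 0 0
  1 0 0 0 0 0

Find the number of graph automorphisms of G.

1

Degrees alone do not determine every vertex (e.g. 0 and 3 both have degree 2), but their neighbour-degree multisets differ: N(0) has degrees [1, 3] while N(3) has degrees [3, 3]. Repeating this refinement separates all vertices, so the only automorphism is the identity.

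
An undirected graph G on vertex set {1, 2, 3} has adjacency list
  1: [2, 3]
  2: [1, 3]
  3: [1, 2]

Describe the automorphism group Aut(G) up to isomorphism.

S_3

Every vertex has degree 2, so G is the complete graph K_3. Any permutation of the 3 vertices preserves K_3, so Aut(K_3) = S_3 of order 3! = 6.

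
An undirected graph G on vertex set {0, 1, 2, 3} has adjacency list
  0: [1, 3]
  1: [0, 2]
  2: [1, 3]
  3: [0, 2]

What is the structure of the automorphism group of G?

(S_2 × S_2) ⋊ Z_2

G is 2-regular and bipartite with parts {0, 2} and {1, 3} (each part is independent and every cross-pair is an edge), so G = K_{2,2}. Aut(K_{2,2}) is the wreath product S_2 ≀ Z_2: permute within each part, then optionally swap the parts; |Aut| = 2·(2!)² = 8.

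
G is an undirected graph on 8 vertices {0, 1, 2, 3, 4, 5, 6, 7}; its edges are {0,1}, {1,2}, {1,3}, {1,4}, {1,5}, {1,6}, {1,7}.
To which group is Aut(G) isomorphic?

S_7

Vertex 1 has degree 7 and every other vertex has degree 1, so G is the star K_{1,7} with centre 1. The 7 leaves are pairwise interchangeable while the centre is fixed, giving Aut(G) = S_7.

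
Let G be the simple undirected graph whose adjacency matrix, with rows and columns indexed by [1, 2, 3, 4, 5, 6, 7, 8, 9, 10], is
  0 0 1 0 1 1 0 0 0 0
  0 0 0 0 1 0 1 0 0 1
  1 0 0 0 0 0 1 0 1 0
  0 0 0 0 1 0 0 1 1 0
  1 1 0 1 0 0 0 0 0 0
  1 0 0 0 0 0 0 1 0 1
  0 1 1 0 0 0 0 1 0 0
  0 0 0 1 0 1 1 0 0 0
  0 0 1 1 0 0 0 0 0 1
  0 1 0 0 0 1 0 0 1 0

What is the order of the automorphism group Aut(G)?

120

G is 3-regular on 10 vertices with no triangles and no 4-cycles (girth 5): this is the Petersen graph. Viewing the Petersen graph as the Kneser graph K(5,2) — vertices are 2-subsets of {1,…,5}, edges join disjoint pairs — its automorphisms are exactly the permutations of the 5-element set, so Aut ≅ S_5 of order 120.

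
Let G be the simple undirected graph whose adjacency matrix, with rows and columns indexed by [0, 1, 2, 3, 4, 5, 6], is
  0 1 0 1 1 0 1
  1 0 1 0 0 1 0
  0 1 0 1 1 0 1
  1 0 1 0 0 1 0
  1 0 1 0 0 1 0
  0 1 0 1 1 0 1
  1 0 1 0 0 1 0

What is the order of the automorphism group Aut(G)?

The vertices split by degree into {0, 2, 5} (degree 4) and {1, 3, 4, 6} (degree 3); every edge runs between the two parts, so G is the complete bipartite graph K_{3,4}. The parts have unequal sizes, so no automorphism swaps them; each part is permuted independently, giving S_3 × S_4 of order 3!·4! = 144.

144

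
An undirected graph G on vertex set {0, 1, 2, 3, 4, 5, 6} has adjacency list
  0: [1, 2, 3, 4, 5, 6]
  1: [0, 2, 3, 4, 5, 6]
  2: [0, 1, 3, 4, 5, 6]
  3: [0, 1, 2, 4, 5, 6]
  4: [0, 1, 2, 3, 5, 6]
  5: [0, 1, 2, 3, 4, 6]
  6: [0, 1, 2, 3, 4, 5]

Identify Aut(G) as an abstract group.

All 7 vertices are pairwise adjacent: G = K_7. Every bijection on the vertex set is an automorphism of K_7; hence Aut(K_7) ≅ S_7, order 5040.

the symmetric group on 7 letters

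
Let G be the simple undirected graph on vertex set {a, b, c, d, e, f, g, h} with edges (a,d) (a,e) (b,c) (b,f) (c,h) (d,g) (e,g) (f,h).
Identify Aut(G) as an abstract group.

G has two connected components, {a, d, e, g} and {b, c, f, h}; each is 2-regular, so G = C_4 ⊔ C_4. With two isomorphic components, Aut(G) = Aut(C_4) ≀ S_2 = (D_4 × D_4) ⋊ Z_2: permute each cycle by D_4, then optionally swap the two cycles. Order 2·(2·4)² = 128.

(D_4 × D_4) ⋊ Z_2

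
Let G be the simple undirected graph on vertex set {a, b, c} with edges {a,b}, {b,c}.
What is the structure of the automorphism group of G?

the cyclic group of order 2

The degree sequence is [1, 2, 1]; the two degree-1 vertices a and c are the ends of a path, so G = P_3. A path has exactly one nontrivial symmetry — reversal — giving Aut(G) of order 2.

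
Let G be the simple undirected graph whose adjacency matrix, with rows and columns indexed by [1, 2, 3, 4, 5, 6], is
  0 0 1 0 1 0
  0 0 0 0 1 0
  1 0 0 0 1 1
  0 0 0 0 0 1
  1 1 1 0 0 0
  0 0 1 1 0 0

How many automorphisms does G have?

Degrees alone do not determine every vertex (e.g. 1 and 6 both have degree 2), but their neighbour-degree multisets differ: N(1) has degrees [3, 3] while N(6) has degrees [1, 3]. Repeating this refinement separates all vertices, so the only automorphism is the identity.

1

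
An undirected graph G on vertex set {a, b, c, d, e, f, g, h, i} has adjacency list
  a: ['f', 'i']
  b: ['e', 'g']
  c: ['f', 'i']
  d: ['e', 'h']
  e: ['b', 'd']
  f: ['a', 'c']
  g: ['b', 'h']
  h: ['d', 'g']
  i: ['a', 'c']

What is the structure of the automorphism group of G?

D_4 × D_5

G has two connected components, {b, d, e, g, h} and {a, c, f, i}; each is 2-regular, so G = C_5 ⊔ C_4. The components are non-isomorphic (different sizes), so Aut(G) = Aut(C_4) × Aut(C_5) = D_4 × D_5 of order 8·10 = 80.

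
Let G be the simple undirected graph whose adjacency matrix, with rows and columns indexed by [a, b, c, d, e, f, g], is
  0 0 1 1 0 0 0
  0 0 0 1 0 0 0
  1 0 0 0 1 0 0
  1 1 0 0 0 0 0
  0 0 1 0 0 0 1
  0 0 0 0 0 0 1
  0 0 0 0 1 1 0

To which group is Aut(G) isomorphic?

the cyclic group of order 2

The degree sequence is [2, 1, 2, 2, 2, 1, 2]; the two degree-1 vertices b and f are the ends of a path, so G = P_7. The only nontrivial automorphism of a path is the end-to-end reflection, so Aut(G) ≅ Z_2.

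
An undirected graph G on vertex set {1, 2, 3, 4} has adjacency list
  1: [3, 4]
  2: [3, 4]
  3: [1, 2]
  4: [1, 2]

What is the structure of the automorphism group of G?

G is 2-regular and bipartite on 2^2 = 4 vertices with girth 4; it is the hypercube graph Q_2. The symmetry group of the 2-cube is the hyperoctahedral group B_2 = Z_2 ≀ S_2, of order 2^2·2! = 8.

D_4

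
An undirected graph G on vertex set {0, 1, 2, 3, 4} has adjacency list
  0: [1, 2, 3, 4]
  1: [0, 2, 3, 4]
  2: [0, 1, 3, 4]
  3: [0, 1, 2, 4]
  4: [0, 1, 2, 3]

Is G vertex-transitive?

Yes

All 5 vertices are pairwise adjacent: G = K_5. Every bijection on the vertex set is an automorphism of K_5; hence Aut(K_5) ≅ S_5, order 120. This group acts transitively on the 5 vertices.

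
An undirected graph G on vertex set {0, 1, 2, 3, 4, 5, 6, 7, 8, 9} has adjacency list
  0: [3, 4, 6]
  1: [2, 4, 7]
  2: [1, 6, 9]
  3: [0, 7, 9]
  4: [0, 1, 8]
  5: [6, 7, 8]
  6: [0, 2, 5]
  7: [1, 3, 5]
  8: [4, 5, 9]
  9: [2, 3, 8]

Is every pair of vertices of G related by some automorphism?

Yes

G is 3-regular on 10 vertices with no triangles and no 4-cycles (girth 5): this is the Petersen graph. Viewing the Petersen graph as the Kneser graph K(5,2) — vertices are 2-subsets of {1,…,5}, edges join disjoint pairs — its automorphisms are exactly the permutations of the 5-element set, so Aut ≅ S_5 of order 120. This group acts transitively on the 10 vertices.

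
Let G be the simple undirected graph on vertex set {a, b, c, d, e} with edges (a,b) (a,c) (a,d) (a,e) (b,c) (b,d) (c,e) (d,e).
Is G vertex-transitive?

Vertex a is the only vertex of degree 4, so every automorphism fixes it; G is not vertex-transitive.

No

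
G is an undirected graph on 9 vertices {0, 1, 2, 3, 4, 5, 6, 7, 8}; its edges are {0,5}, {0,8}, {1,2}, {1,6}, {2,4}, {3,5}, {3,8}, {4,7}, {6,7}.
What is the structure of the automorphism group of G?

D_4 × D_5

G has two connected components, {1, 2, 4, 6, 7} and {0, 3, 5, 8}; each is 2-regular, so G = C_5 ⊔ C_4. The components are non-isomorphic (different sizes), so Aut(G) = Aut(C_4) × Aut(C_5) = D_4 × D_5 of order 8·10 = 80.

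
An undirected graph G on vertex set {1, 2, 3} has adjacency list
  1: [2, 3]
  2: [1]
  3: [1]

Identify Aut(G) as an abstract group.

The degree sequence is [2, 1, 1]; the two degree-1 vertices 2 and 3 are the ends of a path, so G = P_3. A path has exactly one nontrivial symmetry — reversal — giving Aut(G) of order 2.

the cyclic group of order 2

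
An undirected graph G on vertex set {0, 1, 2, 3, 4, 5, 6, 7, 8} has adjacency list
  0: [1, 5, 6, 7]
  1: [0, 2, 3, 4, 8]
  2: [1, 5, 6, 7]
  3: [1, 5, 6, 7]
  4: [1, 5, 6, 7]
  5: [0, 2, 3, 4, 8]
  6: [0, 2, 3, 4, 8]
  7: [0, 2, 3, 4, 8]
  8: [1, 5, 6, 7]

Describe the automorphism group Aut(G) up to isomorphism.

S_4 × S_5

The vertices split by degree into {1, 5, 6, 7} (degree 5) and {0, 2, 3, 4, 8} (degree 4); every edge runs between the two parts, so G is the complete bipartite graph K_{4,5}. The parts have unequal sizes, so no automorphism swaps them; each part is permuted independently, giving S_4 × S_5 of order 4!·5! = 2880.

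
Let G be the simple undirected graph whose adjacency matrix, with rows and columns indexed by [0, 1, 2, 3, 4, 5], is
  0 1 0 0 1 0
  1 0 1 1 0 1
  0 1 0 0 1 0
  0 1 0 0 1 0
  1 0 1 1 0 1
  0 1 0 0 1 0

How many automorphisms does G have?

48

The vertices split by degree into {1, 4} (degree 4) and {0, 2, 3, 5} (degree 2); every edge runs between the two parts, so G is the complete bipartite graph K_{2,4}. Automorphisms preserve the bipartition setwise (since the parts differ in size) and act as S_4 × S_2 within it; |Aut| = 48.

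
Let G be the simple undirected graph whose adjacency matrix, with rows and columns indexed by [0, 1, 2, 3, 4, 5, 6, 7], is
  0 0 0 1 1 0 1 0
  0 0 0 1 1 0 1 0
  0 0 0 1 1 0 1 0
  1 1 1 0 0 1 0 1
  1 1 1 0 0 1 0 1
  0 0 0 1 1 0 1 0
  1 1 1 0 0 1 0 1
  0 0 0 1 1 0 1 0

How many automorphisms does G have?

The vertices split by degree into {3, 4, 6} (degree 5) and {0, 1, 2, 5, 7} (degree 3); every edge runs between the two parts, so G is the complete bipartite graph K_{3,5}. Automorphisms preserve the bipartition setwise (since the parts differ in size) and act as S_3 × S_5 within it; |Aut| = 720.

720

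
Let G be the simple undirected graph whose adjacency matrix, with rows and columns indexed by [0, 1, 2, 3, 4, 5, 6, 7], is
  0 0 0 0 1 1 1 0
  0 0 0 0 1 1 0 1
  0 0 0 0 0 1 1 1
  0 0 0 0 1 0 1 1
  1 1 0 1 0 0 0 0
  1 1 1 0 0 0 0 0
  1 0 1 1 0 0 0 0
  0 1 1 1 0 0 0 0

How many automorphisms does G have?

48

G is 3-regular and bipartite on 2^3 = 8 vertices with girth 4; it is the hypercube graph Q_3. The symmetry group of the 3-cube is the hyperoctahedral group B_3 = Z_2 ≀ S_3, of order 2^3·3! = 48.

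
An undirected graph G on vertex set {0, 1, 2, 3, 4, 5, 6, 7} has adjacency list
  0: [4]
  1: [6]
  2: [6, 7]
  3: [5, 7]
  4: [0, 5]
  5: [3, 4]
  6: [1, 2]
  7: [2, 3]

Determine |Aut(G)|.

The degree sequence is [1, 1, 2, 2, 2, 2, 2, 2]; the two degree-1 vertices 0 and 1 are the ends of a path, so G = P_8. The only nontrivial automorphism of a path is the end-to-end reflection, so Aut(G) ≅ Z_2.

2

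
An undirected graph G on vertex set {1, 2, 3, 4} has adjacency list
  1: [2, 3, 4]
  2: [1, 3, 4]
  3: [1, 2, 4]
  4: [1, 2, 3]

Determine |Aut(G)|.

24

Every vertex has degree 3, so G is the complete graph K_4. Every bijection on the vertex set is an automorphism of K_4; hence Aut(K_4) ≅ S_4, order 24.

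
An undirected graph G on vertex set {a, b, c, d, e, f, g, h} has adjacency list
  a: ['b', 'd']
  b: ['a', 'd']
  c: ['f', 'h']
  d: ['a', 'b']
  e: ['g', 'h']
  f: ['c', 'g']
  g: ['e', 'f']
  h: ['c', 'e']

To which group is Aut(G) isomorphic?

G has two connected components, {c, e, f, g, h} and {a, b, d}; each is 2-regular, so G = C_5 ⊔ C_3. The components are non-isomorphic (different sizes), so Aut(G) = Aut(C_5) × Aut(C_3) = D_5 × D_3 of order 10·6 = 60.

D_5 × D_3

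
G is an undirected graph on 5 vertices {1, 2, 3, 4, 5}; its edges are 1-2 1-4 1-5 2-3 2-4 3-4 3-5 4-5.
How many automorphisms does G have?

8

Vertex 4 is the unique vertex of degree 4; the remaining 4 vertices each have degree 3 and induce a cycle, so G is the wheel on 5 vertices with hub 4. Every automorphism fixes the hub and acts on the rim 4-cycle, so Aut(G) ≅ Aut(C_4) = D_4 of order 8.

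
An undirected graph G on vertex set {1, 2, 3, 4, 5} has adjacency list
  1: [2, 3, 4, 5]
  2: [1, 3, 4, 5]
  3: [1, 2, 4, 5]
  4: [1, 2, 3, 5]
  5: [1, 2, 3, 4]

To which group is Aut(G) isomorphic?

S_5

All 5 vertices are pairwise adjacent: G = K_5. Any permutation of the 5 vertices preserves K_5, so Aut(K_5) = S_5 of order 5! = 120.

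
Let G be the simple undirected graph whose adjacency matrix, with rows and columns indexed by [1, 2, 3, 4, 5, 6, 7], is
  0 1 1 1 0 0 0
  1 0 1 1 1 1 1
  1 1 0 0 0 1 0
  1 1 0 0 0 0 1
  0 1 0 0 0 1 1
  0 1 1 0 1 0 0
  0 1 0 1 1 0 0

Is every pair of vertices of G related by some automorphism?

Vertex 2 is the only vertex of degree 6, so every automorphism fixes it; G is not vertex-transitive.

No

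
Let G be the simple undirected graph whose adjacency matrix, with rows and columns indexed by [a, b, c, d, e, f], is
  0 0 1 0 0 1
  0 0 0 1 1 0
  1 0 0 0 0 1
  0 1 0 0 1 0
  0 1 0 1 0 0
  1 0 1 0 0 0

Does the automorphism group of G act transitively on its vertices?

G has two connected components, {b, d, e} and {a, c, f}; each is 2-regular, so G = C_3 ⊔ C_3. With two isomorphic components, Aut(G) = Aut(C_3) ≀ S_2 = (D_3 × D_3) ⋊ Z_2: permute each cycle by D_3, then optionally swap the two cycles. Order 2·(2·3)² = 72. Under this action every vertex can be carried to every other, so G is vertex-transitive.

Yes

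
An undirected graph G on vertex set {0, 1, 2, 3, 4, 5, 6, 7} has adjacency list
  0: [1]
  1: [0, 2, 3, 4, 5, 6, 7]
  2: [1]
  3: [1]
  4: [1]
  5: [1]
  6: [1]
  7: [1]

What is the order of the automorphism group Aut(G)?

5040

Vertex 1 has degree 7 and every other vertex has degree 1, so G is the star K_{1,7} with centre 1. Any automorphism fixes the centre and permutes the 7 leaves freely, so Aut(G) ≅ S_7 of order 7! = 5040.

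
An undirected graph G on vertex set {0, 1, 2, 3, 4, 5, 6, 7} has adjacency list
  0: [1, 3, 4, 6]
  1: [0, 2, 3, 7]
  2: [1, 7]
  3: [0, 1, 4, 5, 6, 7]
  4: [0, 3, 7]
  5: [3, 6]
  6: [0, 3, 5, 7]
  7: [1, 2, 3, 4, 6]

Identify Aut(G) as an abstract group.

The degree sequence is [4, 4, 2, 6, 3, 2, 4, 5]. Checking the degree-preserving permutations of the vertex set shows that none except the identity preserves every edge, so Aut(G) is trivial.

{e}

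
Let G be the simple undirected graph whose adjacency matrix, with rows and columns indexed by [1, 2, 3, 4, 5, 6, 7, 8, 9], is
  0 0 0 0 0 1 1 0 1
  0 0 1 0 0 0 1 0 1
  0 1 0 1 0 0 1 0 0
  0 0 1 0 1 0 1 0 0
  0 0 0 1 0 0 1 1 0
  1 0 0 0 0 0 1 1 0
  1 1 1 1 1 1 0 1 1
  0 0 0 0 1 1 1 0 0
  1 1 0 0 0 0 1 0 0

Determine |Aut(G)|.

16

Vertex 7 is the unique vertex of degree 8; the remaining 8 vertices each have degree 3 and induce a cycle, so G is the wheel on 9 vertices with hub 7. Every automorphism fixes the hub and acts on the rim 8-cycle, so Aut(G) ≅ Aut(C_8) = D_8 of order 16.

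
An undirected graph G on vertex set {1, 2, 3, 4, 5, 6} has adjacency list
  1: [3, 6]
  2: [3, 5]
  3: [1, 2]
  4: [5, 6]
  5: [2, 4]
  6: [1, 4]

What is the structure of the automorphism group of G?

D_6

Every vertex has degree 2 and the graph is connected, so G is the 6-cycle C_6. C_6 has 6 rotations and 6 reflections, so Aut(C_6) ≅ D_6 of order 12.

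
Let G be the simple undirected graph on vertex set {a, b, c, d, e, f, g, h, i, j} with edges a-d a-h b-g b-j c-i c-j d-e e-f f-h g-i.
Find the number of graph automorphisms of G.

200

G has two connected components, {a, d, e, f, h} and {b, c, g, i, j}; each is 2-regular, so G = C_5 ⊔ C_5. With two isomorphic components, Aut(G) = Aut(C_5) ≀ S_2 = (D_5 × D_5) ⋊ Z_2: permute each cycle by D_5, then optionally swap the two cycles. Order 2·(2·5)² = 200.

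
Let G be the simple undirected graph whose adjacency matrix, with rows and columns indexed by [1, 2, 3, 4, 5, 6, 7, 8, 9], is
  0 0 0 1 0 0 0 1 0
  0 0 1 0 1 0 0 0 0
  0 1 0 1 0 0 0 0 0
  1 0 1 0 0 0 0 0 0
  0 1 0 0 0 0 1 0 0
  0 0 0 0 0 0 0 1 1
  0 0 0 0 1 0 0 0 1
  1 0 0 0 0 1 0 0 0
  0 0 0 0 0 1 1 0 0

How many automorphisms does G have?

Every vertex has degree 2 and the graph is connected, so G is the 9-cycle C_9. C_9 has 9 rotations and 9 reflections, so Aut(C_9) ≅ D_9 of order 18.

18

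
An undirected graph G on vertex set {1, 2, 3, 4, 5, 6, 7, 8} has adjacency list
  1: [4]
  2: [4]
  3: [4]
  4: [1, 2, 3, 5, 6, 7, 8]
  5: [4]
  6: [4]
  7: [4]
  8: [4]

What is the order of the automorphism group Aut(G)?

5040

Vertex 4 has degree 7 and every other vertex has degree 1, so G is the star K_{1,7} with centre 4. Any automorphism fixes the centre and permutes the 7 leaves freely, so Aut(G) ≅ S_7 of order 7! = 5040.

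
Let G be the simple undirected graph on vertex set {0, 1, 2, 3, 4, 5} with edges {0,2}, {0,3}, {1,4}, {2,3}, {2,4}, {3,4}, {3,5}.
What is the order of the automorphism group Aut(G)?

1

Degrees alone do not determine every vertex (e.g. 1 and 5 both have degree 1), but their neighbour-degree multisets differ: N(1) has degrees [3] while N(5) has degrees [4]. Repeating this refinement separates all vertices, so the only automorphism is the identity.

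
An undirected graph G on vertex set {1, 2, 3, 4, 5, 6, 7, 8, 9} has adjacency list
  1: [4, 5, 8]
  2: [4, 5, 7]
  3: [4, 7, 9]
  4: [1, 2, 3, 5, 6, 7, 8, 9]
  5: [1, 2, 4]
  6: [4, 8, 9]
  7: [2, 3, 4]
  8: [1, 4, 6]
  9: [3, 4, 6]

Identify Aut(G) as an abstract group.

Vertex 4 is the unique vertex of degree 8; the remaining 8 vertices each have degree 3 and induce a cycle, so G is the wheel on 9 vertices with hub 4. With the hub fixed, the remaining symmetry is that of the rim cycle C_8, giving the dihedral group D_8.

D_8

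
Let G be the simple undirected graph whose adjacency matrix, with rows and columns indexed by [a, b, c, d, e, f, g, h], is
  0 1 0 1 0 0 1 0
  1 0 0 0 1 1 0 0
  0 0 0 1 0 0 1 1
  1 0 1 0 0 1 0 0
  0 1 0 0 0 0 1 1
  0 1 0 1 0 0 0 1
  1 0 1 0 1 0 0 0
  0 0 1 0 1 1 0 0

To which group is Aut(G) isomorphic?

G is 3-regular and bipartite on 2^3 = 8 vertices with girth 4; it is the hypercube graph Q_3. The symmetry group of the 3-cube is the hyperoctahedral group B_3 = Z_2 ≀ S_3, of order 2^3·3! = 48.

Z_2^3 ⋊ S_3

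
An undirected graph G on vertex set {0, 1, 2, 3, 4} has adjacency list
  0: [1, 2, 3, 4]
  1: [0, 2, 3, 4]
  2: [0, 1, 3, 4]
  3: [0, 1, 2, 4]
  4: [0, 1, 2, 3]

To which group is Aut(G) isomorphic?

Every vertex has degree 4, so G is the complete graph K_5. Every bijection on the vertex set is an automorphism of K_5; hence Aut(K_5) ≅ S_5, order 120.

S_5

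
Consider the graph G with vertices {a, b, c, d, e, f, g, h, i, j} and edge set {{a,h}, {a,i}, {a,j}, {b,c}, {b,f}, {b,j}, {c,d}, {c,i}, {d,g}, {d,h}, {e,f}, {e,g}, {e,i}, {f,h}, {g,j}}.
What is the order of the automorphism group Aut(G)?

G is 3-regular on 10 vertices with no triangles and no 4-cycles (girth 5): this is the Petersen graph. It is a classical fact that the Petersen graph has automorphism group S_5 (order 120), arising from its description as the Kneser graph K(5,2).

120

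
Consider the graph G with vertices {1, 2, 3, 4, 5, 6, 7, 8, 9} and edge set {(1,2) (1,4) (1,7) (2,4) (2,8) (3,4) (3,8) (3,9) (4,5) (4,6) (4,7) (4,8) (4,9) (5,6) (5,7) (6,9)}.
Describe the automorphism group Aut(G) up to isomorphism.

D_8

Vertex 4 is the unique vertex of degree 8; the remaining 8 vertices each have degree 3 and induce a cycle, so G is the wheel on 9 vertices with hub 4. With the hub fixed, the remaining symmetry is that of the rim cycle C_8, giving the dihedral group D_8.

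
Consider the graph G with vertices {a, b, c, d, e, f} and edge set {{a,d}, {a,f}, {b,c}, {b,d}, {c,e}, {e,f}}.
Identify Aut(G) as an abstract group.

D_6

Every vertex has degree 2 and the graph is connected, so G is the 6-cycle C_6. The automorphisms of the 6-cycle are exactly the symmetries of a regular 6-gon: the dihedral group D_6, |D_6| = 12.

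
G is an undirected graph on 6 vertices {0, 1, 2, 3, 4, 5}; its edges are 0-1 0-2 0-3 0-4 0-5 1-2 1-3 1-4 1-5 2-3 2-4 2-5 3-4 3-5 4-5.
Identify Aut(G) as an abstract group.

Every vertex has degree 5, so G is the complete graph K_6. Every bijection on the vertex set is an automorphism of K_6; hence Aut(K_6) ≅ S_6, order 720.

S_6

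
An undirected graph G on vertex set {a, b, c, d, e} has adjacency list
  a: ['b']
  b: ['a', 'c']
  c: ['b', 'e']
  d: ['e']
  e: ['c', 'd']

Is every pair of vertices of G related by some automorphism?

Automorphisms preserve degree, but G has vertices of degree 1 and vertices of degree 2; no automorphism maps one to the other, so G is not vertex-transitive.

No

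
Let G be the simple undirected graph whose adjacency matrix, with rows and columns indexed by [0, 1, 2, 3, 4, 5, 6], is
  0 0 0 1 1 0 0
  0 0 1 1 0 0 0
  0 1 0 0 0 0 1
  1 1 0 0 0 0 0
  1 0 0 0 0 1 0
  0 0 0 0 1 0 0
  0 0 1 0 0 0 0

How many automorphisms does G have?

2

The degree sequence is [2, 2, 2, 2, 2, 1, 1]; the two degree-1 vertices 5 and 6 are the ends of a path, so G = P_7. A path has exactly one nontrivial symmetry — reversal — giving Aut(G) of order 2.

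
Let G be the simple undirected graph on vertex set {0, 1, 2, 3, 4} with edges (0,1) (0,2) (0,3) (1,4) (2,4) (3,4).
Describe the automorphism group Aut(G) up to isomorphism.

S_3 × S_2

The vertices split by degree into {0, 4} (degree 3) and {1, 2, 3} (degree 2); every edge runs between the two parts, so G is the complete bipartite graph K_{2,3}. Automorphisms preserve the bipartition setwise (since the parts differ in size) and act as S_3 × S_2 within it; |Aut| = 12.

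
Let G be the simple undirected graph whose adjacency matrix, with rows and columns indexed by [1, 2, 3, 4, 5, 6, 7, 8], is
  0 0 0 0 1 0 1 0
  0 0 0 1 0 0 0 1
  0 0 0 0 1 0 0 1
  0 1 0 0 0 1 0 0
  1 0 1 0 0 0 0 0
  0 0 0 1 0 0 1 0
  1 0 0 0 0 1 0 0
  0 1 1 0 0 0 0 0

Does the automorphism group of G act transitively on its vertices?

G is 2-regular and connected on 8 vertices, i.e. the cycle C_8. The automorphisms of the 8-cycle are exactly the symmetries of a regular 8-gon: the dihedral group D_8, |D_8| = 16. Under this action every vertex can be carried to every other, so G is vertex-transitive.

Yes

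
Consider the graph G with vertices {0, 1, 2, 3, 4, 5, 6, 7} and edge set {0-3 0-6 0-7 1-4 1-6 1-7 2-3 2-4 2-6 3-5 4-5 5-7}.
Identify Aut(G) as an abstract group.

G is 3-regular and bipartite on 2^3 = 8 vertices with girth 4; it is the hypercube graph Q_3. Aut(Q_3) consists of the signed permutations of the 3 coordinate axes: 3! permutations times 2^3 sign flips, so |Aut| = 2^3·3! = 48.

the hyperoctahedral group B_3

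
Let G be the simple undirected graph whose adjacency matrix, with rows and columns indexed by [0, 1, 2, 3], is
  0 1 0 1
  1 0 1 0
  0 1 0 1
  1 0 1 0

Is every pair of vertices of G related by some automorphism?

Every vertex has degree 2 and the graph is connected, so G is the 4-cycle C_4. The automorphisms of the 4-cycle are exactly the symmetries of a regular 4-gon: the dihedral group D_4, |D_4| = 8. This group acts transitively on the 4 vertices.

Yes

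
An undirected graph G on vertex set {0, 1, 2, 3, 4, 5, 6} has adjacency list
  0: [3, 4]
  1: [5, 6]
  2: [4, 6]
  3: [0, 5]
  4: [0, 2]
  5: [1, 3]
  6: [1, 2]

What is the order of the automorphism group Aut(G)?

G is 2-regular and connected on 7 vertices, i.e. the cycle C_7. The automorphisms of the 7-cycle are exactly the symmetries of a regular 7-gon: the dihedral group D_7, |D_7| = 14.

14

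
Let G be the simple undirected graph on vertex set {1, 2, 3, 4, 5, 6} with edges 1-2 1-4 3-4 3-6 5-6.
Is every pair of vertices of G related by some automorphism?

No

Automorphisms preserve degree, but G has vertices of degree 1 and vertices of degree 2; no automorphism maps one to the other, so G is not vertex-transitive.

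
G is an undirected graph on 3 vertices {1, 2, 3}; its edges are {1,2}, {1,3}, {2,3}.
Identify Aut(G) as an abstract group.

S_3

Every vertex has degree 2, so G is the complete graph K_3. Every bijection on the vertex set is an automorphism of K_3; hence Aut(K_3) ≅ S_3, order 6.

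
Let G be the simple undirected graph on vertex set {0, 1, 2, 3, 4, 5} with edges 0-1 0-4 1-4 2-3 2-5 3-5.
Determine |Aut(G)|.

G has two connected components, {2, 3, 5} and {0, 1, 4}; each is 2-regular, so G = C_3 ⊔ C_3. With two isomorphic components, Aut(G) = Aut(C_3) ≀ S_2 = (D_3 × D_3) ⋊ Z_2: permute each cycle by D_3, then optionally swap the two cycles. Order 2·(2·3)² = 72.

72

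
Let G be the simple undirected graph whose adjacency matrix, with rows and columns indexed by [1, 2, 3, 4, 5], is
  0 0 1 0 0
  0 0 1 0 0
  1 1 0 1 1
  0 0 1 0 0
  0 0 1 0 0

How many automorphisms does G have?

Vertex 3 has degree 4 and every other vertex has degree 1, so G is the star K_{1,4} with centre 3. The 4 leaves are pairwise interchangeable while the centre is fixed, giving Aut(G) = S_4.

24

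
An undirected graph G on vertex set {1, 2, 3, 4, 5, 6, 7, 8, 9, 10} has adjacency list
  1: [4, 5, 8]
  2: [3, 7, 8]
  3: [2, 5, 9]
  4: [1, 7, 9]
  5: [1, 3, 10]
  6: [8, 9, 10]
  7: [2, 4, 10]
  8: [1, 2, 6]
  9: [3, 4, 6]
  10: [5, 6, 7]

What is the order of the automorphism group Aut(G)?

G is 3-regular on 10 vertices with no triangles and no 4-cycles (girth 5): this is the Petersen graph. Viewing the Petersen graph as the Kneser graph K(5,2) — vertices are 2-subsets of {1,…,5}, edges join disjoint pairs — its automorphisms are exactly the permutations of the 5-element set, so Aut ≅ S_5 of order 120.

120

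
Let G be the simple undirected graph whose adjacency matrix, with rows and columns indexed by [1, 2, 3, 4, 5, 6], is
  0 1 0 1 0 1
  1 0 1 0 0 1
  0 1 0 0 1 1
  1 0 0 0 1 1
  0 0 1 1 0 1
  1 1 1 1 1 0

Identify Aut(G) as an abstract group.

Vertex 6 is the unique vertex of degree 5; the remaining 5 vertices each have degree 3 and induce a cycle, so G is the wheel on 6 vertices with hub 6. Every automorphism fixes the hub and acts on the rim 5-cycle, so Aut(G) ≅ Aut(C_5) = D_5 of order 10.

the dihedral group of order 10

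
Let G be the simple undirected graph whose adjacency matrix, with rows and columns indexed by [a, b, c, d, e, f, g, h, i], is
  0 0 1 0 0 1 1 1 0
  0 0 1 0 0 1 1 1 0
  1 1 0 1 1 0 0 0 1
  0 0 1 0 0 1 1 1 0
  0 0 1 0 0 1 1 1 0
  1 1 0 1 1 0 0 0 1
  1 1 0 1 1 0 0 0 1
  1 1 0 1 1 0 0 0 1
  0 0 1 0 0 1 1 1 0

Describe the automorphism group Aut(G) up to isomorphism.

S_4 × S_5

The vertices split by degree into {c, f, g, h} (degree 5) and {a, b, d, e, i} (degree 4); every edge runs between the two parts, so G is the complete bipartite graph K_{4,5}. The parts have unequal sizes, so no automorphism swaps them; each part is permuted independently, giving S_4 × S_5 of order 4!·5! = 2880.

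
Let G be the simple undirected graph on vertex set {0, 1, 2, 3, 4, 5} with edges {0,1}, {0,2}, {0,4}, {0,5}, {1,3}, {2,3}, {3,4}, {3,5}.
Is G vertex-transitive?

No

Automorphisms preserve degree, but G has vertices of degree 2 and vertices of degree 4; no automorphism maps one to the other, so G is not vertex-transitive.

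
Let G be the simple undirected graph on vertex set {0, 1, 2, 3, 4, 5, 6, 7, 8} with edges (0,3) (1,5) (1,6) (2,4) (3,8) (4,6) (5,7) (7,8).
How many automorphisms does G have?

2

The degree sequence is [1, 2, 1, 2, 2, 2, 2, 2, 2]; the two degree-1 vertices 0 and 2 are the ends of a path, so G = P_9. A path has exactly one nontrivial symmetry — reversal — giving Aut(G) of order 2.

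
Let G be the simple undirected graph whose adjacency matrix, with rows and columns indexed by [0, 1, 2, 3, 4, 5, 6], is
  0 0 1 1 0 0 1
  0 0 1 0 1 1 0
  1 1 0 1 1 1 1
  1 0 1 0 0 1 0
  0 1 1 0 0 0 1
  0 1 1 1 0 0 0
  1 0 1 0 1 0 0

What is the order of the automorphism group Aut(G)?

12

Vertex 2 is the unique vertex of degree 6; the remaining 6 vertices each have degree 3 and induce a cycle, so G is the wheel on 7 vertices with hub 2. Every automorphism fixes the hub and acts on the rim 6-cycle, so Aut(G) ≅ Aut(C_6) = D_6 of order 12.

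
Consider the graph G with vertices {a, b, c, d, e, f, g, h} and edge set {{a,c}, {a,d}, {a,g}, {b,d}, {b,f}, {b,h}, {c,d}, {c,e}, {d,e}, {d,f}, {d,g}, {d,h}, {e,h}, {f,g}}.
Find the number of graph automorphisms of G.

Vertex d is the unique vertex of degree 7; the remaining 7 vertices each have degree 3 and induce a cycle, so G is the wheel on 8 vertices with hub d. Every automorphism fixes the hub and acts on the rim 7-cycle, so Aut(G) ≅ Aut(C_7) = D_7 of order 14.

14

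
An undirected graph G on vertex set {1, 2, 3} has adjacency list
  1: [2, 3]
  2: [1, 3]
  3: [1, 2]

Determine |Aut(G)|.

6

Every vertex has degree 2, so G is the complete graph K_3. Any permutation of the 3 vertices preserves K_3, so Aut(K_3) = S_3 of order 3! = 6.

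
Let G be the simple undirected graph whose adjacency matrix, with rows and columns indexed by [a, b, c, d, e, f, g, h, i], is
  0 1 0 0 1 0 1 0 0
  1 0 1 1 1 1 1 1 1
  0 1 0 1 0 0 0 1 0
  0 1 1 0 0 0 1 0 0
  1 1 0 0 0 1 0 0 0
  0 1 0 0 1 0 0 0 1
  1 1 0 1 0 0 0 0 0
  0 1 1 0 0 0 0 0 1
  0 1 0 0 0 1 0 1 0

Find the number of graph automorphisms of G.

16

Vertex b is the unique vertex of degree 8; the remaining 8 vertices each have degree 3 and induce a cycle, so G is the wheel on 9 vertices with hub b. With the hub fixed, the remaining symmetry is that of the rim cycle C_8, giving the dihedral group D_8.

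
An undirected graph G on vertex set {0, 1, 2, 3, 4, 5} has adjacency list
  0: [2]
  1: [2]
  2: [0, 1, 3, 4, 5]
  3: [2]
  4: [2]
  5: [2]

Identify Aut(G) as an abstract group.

the symmetric group on 5 letters

Vertex 2 has degree 5 and every other vertex has degree 1, so G is the star K_{1,5} with centre 2. Any automorphism fixes the centre and permutes the 5 leaves freely, so Aut(G) ≅ S_5 of order 5! = 120.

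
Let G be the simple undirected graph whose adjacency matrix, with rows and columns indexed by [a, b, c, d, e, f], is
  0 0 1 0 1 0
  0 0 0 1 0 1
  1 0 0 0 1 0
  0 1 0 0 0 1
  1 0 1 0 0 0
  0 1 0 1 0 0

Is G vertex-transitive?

G has two connected components, {b, d, f} and {a, c, e}; each is 2-regular, so G = C_3 ⊔ C_3. Aut of a disjoint union of two copies of C_3 is the wreath product D_3 ≀ Z_2, of order 2·6² = 72. This group acts transitively on the 6 vertices.

Yes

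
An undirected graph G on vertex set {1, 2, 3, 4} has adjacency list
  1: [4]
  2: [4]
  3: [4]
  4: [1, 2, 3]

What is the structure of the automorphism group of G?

the symmetric group on 3 letters

Vertex 4 has degree 3 and every other vertex has degree 1, so G is the star K_{1,3} with centre 4. The 3 leaves are pairwise interchangeable while the centre is fixed, giving Aut(G) = S_3.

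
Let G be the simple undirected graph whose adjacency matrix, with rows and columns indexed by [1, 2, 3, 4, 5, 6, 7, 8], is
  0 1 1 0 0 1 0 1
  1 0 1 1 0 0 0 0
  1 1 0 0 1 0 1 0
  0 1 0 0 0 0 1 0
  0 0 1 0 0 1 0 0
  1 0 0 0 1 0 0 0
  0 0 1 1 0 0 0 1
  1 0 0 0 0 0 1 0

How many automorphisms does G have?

1

The degree sequence is [4, 3, 4, 2, 2, 2, 3, 2]. Checking the degree-preserving permutations of the vertex set shows that none except the identity preserves every edge, so Aut(G) is trivial.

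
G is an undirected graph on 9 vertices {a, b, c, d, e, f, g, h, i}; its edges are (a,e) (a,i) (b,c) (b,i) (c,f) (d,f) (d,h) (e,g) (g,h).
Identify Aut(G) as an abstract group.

G is 2-regular and connected on 9 vertices, i.e. the cycle C_9. The automorphisms of the 9-cycle are exactly the symmetries of a regular 9-gon: the dihedral group D_9, |D_9| = 18.

the dihedral group of order 18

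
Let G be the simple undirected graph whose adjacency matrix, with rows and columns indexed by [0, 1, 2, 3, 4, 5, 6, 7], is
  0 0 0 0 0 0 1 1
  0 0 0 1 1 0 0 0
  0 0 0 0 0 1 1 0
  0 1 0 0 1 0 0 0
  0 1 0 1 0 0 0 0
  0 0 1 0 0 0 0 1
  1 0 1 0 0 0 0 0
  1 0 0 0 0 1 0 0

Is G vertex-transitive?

G has two connected components, {0, 2, 5, 6, 7} and {1, 3, 4}; each is 2-regular, so G = C_5 ⊔ C_3. The orbit of 0 under Aut(G) is {0, 2, 5, 6, 7}, which does not contain 1, so G is not vertex-transitive.

No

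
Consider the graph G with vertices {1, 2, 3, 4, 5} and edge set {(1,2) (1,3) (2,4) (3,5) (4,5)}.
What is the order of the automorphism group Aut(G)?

Every vertex has degree 2 and the graph is connected, so G is the 5-cycle C_5. C_5 has 5 rotations and 5 reflections, so Aut(C_5) ≅ D_5 of order 10.

10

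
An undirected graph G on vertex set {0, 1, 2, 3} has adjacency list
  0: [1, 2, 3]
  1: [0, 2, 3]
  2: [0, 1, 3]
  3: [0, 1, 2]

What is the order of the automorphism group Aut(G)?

24

Every vertex has degree 3, so G is the complete graph K_4. Any permutation of the 4 vertices preserves K_4, so Aut(K_4) = S_4 of order 4! = 24.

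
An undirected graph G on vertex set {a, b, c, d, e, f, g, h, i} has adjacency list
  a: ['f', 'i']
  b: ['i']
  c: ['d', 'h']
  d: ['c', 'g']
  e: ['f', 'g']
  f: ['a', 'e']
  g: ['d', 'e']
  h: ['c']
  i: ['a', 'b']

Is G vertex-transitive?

Automorphisms preserve degree, but G has vertices of degree 1 and vertices of degree 2; no automorphism maps one to the other, so G is not vertex-transitive.

No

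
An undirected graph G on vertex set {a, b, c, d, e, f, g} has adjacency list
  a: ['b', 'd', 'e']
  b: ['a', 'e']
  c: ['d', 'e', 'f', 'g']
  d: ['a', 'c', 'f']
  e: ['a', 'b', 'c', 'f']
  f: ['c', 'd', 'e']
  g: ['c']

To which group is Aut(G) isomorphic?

Degrees alone do not determine every vertex (e.g. a and d both have degree 3), but their neighbour-degree multisets differ: N(a) has degrees [2, 3, 4] while N(d) has degrees [3, 3, 4]. Repeating this refinement separates all vertices, so the only automorphism is the identity.

the trivial group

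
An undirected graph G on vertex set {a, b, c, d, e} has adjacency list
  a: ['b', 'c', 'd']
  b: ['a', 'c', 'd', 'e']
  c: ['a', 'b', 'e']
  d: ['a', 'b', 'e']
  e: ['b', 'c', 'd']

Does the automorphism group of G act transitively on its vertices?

No

Vertex b is the only vertex of degree 4, so every automorphism fixes it; G is not vertex-transitive.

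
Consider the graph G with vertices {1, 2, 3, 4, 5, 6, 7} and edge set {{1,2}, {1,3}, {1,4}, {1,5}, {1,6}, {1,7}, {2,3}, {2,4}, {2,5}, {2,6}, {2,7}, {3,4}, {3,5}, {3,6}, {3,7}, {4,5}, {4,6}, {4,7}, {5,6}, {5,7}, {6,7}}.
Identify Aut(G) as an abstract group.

All 7 vertices are pairwise adjacent: G = K_7. Any permutation of the 7 vertices preserves K_7, so Aut(K_7) = S_7 of order 7! = 5040.

the symmetric group on 7 letters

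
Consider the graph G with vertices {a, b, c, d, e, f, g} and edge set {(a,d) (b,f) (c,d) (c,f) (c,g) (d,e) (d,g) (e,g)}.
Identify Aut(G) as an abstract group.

The degree sequence is [1, 1, 3, 4, 2, 2, 3]. Checking the degree-preserving permutations of the vertex set shows that none except the identity preserves every edge, so Aut(G) is trivial.

1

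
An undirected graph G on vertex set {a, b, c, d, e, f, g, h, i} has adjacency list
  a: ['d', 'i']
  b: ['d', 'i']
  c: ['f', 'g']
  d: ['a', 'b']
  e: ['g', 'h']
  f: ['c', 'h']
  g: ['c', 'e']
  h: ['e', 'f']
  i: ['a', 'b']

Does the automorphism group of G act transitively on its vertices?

No

G has two connected components, {c, e, f, g, h} and {a, b, d, i}; each is 2-regular, so G = C_5 ⊔ C_4. The orbit of a under Aut(G) is {a, b, d, i}, which does not contain c, so G is not vertex-transitive.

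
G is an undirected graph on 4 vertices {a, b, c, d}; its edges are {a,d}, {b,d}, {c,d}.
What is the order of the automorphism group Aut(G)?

Vertex d has degree 3 and every other vertex has degree 1, so G is the star K_{1,3} with centre d. Any automorphism fixes the centre and permutes the 3 leaves freely, so Aut(G) ≅ S_3 of order 3! = 6.

6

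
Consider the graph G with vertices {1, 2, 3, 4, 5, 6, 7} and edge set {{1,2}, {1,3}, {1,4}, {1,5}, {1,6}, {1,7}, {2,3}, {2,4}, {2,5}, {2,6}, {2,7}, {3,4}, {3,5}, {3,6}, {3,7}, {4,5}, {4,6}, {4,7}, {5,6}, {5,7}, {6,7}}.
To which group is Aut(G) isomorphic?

All 7 vertices are pairwise adjacent: G = K_7. Any permutation of the 7 vertices preserves K_7, so Aut(K_7) = S_7 of order 7! = 5040.

S_7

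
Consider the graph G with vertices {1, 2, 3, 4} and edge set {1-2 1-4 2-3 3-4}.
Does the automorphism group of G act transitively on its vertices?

G is 2-regular and bipartite on 2^2 = 4 vertices with girth 4; it is the hypercube graph Q_2. The symmetry group of the 2-cube is the hyperoctahedral group B_2 = Z_2 ≀ S_2, of order 2^2·2! = 8. Under this action every vertex can be carried to every other, so G is vertex-transitive.

Yes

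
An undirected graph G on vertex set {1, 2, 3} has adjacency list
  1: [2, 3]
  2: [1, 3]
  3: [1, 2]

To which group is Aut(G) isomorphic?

All 3 vertices are pairwise adjacent: G = K_3. Any permutation of the 3 vertices preserves K_3, so Aut(K_3) = S_3 of order 3! = 6.

the symmetric group on 3 letters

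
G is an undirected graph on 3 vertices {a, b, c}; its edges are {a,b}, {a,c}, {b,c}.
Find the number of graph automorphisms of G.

All 3 vertices are pairwise adjacent: G = K_3. Every bijection on the vertex set is an automorphism of K_3; hence Aut(K_3) ≅ S_3, order 6.

6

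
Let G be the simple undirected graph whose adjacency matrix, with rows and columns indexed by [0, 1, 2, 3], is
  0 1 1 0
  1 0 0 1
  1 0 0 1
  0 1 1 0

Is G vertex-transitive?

Every vertex has degree 2 and the graph is connected, so G is the 4-cycle C_4. The automorphisms of the 4-cycle are exactly the symmetries of a regular 4-gon: the dihedral group D_4, |D_4| = 8. This group acts transitively on the 4 vertices.

Yes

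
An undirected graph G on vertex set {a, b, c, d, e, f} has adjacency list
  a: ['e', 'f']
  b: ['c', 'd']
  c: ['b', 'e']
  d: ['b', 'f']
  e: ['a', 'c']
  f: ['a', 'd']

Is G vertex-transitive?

Yes

Every vertex has degree 2 and the graph is connected, so G is the 6-cycle C_6. The automorphisms of the 6-cycle are exactly the symmetries of a regular 6-gon: the dihedral group D_6, |D_6| = 12. Under this action every vertex can be carried to every other, so G is vertex-transitive.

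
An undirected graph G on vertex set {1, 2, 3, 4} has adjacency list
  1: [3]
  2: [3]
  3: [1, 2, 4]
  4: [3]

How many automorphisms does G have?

6

Vertex 3 has degree 3 and every other vertex has degree 1, so G is the star K_{1,3} with centre 3. Any automorphism fixes the centre and permutes the 3 leaves freely, so Aut(G) ≅ S_3 of order 3! = 6.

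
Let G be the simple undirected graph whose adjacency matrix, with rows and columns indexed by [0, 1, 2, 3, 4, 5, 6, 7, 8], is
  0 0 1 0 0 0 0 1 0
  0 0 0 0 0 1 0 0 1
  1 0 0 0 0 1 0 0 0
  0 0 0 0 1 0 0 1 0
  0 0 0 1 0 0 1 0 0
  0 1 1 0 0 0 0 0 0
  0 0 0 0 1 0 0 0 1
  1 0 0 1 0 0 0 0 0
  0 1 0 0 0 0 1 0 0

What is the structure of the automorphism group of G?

the dihedral group of order 18

G is 2-regular and connected on 9 vertices, i.e. the cycle C_9. C_9 has 9 rotations and 9 reflections, so Aut(C_9) ≅ D_9 of order 18.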